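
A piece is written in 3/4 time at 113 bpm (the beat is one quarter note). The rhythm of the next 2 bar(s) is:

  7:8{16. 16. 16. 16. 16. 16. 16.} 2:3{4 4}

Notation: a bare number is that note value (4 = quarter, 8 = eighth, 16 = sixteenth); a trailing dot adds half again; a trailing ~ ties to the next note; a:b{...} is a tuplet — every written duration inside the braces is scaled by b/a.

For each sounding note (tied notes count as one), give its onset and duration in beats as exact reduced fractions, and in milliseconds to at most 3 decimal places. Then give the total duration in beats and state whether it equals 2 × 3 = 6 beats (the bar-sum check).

1) 0.0ms=0b +227.56ms=3/7b
2) 227.56ms=3/7b +227.56ms=3/7b
3) 455.12ms=6/7b +227.56ms=3/7b
4) 682.68ms=9/7b +227.56ms=3/7b
5) 910.24ms=12/7b +227.56ms=3/7b
6) 1137.8ms=15/7b +227.56ms=3/7b
7) 1365.36ms=18/7b +227.56ms=3/7b
8) 1592.92ms=3b +796.46ms=3/2b
9) 2389.381ms=9/2b +796.46ms=3/2b
Σ=6b of 6 (113bpm 3/4) — PASS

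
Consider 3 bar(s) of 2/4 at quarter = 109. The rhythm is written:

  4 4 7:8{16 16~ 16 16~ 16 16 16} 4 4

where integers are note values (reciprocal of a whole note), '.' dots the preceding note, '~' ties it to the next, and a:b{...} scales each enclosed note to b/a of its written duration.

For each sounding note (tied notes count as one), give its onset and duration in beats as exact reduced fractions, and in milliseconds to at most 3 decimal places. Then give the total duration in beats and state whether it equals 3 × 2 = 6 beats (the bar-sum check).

1) 0.0ms=0b +550.459ms=1b
2) 550.459ms=1b +550.459ms=1b
3) 1100.917ms=2b +157.274ms=2/7b
4) 1258.191ms=16/7b +314.548ms=4/7b
5) 1572.739ms=20/7b +314.548ms=4/7b
6) 1887.287ms=24/7b +157.274ms=2/7b
7) 2044.561ms=26/7b +157.274ms=2/7b
8) 2201.835ms=4b +550.459ms=1b
9) 2752.294ms=5b +550.459ms=1b
Σ=6b of 6 (109bpm 2/4) — PASS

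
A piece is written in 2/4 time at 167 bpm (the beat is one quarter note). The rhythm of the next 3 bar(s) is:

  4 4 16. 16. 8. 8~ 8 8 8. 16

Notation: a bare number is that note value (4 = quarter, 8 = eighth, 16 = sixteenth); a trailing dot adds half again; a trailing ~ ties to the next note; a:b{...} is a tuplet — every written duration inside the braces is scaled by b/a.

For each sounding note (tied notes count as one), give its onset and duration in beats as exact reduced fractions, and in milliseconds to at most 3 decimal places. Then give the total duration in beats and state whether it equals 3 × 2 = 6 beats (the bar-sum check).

1) 0.0ms=0b +359.281ms=1b
2) 359.281ms=1b +359.281ms=1b
3) 718.563ms=2b +134.731ms=3/8b
4) 853.293ms=19/8b +134.731ms=3/8b
5) 988.024ms=11/4b +269.461ms=3/4b
6) 1257.485ms=7/2b +359.281ms=1b
7) 1616.766ms=9/2b +179.641ms=1/2b
8) 1796.407ms=5b +269.461ms=3/4b
9) 2065.868ms=23/4b +89.82ms=1/4b
Σ=6b of 6 (167bpm 2/4) — PASS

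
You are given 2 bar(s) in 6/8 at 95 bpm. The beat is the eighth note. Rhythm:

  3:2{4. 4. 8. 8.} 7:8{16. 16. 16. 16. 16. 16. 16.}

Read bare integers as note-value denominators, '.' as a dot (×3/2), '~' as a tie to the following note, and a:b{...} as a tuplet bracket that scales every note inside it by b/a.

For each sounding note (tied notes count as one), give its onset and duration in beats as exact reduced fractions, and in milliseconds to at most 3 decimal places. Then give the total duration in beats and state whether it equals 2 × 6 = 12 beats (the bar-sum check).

1) 0.0ms=0b +1263.158ms=2b
2) 1263.158ms=2b +1263.158ms=2b
3) 2526.316ms=4b +631.579ms=1b
4) 3157.895ms=5b +631.579ms=1b
5) 3789.474ms=6b +541.353ms=6/7b
6) 4330.827ms=48/7b +541.353ms=6/7b
7) 4872.18ms=54/7b +541.353ms=6/7b
8) 5413.534ms=60/7b +541.353ms=6/7b
9) 5954.887ms=66/7b +541.353ms=6/7b
10) 6496.241ms=72/7b +541.353ms=6/7b
11) 7037.594ms=78/7b +541.353ms=6/7b
Σ=12b of 12 (95bpm 6/8) — PASS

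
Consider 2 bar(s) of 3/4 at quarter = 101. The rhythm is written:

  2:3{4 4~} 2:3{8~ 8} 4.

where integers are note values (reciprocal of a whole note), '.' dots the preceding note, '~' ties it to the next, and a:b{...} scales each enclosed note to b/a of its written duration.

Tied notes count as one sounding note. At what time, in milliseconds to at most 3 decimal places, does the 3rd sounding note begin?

1. 0.0ms @ 0 + 891.089ms (3/2)
2. 891.089ms @ 3/2 + 1782.178ms (3)
3. 2673.267ms @ 9/2 + 891.089ms (3/2)

note 3 onset = 9/2b = 2673.267ms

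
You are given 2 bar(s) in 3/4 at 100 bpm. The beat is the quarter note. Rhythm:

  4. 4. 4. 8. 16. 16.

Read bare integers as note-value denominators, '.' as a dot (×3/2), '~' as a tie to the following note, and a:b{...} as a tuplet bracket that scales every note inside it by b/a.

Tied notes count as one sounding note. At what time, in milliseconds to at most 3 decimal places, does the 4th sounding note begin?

note 4 onset = 9/2b = 2700.0ms

1. 0.0ms @ 0 + 900.0ms (3/2)
2. 900.0ms @ 3/2 + 900.0ms (3/2)
3. 1800.0ms @ 3 + 900.0ms (3/2)
4. 2700.0ms @ 9/2 + 450.0ms (3/4)
5. 3150.0ms @ 21/4 + 225.0ms (3/8)
6. 3375.0ms @ 45/8 + 225.0ms (3/8)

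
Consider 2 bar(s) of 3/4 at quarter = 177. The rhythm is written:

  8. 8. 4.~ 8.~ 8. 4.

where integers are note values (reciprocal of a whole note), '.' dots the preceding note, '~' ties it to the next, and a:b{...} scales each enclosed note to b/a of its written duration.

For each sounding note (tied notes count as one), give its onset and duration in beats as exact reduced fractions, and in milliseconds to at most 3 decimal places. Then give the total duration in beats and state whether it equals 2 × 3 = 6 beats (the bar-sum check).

1) 0.0ms=0b +254.237ms=3/4b
2) 254.237ms=3/4b +254.237ms=3/4b
3) 508.475ms=3/2b +1016.949ms=3b
4) 1525.424ms=9/2b +508.475ms=3/2b
Σ=6b of 6 (177bpm 3/4) — PASS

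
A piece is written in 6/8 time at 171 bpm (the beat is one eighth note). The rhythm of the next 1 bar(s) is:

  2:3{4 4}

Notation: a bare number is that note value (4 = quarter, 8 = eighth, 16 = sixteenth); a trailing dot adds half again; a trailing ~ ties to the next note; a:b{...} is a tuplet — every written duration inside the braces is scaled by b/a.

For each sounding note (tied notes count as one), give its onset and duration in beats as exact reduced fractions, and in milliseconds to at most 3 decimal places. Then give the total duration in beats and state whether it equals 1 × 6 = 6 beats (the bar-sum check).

1) 0.0ms=0b +1052.632ms=3b
2) 1052.632ms=3b +1052.632ms=3b
Σ=6b of 6 (171bpm 6/8) — PASS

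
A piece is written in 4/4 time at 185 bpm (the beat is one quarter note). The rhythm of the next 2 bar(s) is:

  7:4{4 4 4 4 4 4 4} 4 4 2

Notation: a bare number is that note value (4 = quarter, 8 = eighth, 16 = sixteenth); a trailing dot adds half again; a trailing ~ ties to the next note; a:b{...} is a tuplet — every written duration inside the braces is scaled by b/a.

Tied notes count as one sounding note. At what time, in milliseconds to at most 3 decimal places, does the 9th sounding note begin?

note 9 onset = 5b = 1621.622ms

1. 0.0ms @ 0 + 185.328ms (4/7)
2. 185.328ms @ 4/7 + 185.328ms (4/7)
3. 370.656ms @ 8/7 + 185.328ms (4/7)
4. 555.985ms @ 12/7 + 185.328ms (4/7)
5. 741.313ms @ 16/7 + 185.328ms (4/7)
6. 926.641ms @ 20/7 + 185.328ms (4/7)
7. 1111.969ms @ 24/7 + 185.328ms (4/7)
8. 1297.297ms @ 4 + 324.324ms (1)
9. 1621.622ms @ 5 + 324.324ms (1)
10. 1945.946ms @ 6 + 648.649ms (2)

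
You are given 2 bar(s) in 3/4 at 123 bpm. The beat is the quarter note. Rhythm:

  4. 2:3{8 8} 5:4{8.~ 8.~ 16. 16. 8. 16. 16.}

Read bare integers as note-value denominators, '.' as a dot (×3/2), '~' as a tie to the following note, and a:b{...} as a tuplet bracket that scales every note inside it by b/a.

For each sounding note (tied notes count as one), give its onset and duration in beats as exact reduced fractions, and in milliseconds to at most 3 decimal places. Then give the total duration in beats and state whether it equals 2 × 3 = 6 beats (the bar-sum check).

1) 0.0ms=0b +731.707ms=3/2b
2) 731.707ms=3/2b +365.854ms=3/4b
3) 1097.561ms=9/4b +365.854ms=3/4b
4) 1463.415ms=3b +731.707ms=3/2b
5) 2195.122ms=9/2b +146.341ms=3/10b
6) 2341.463ms=24/5b +292.683ms=3/5b
7) 2634.146ms=27/5b +146.341ms=3/10b
8) 2780.488ms=57/10b +146.341ms=3/10b
Σ=6b of 6 (123bpm 3/4) — PASS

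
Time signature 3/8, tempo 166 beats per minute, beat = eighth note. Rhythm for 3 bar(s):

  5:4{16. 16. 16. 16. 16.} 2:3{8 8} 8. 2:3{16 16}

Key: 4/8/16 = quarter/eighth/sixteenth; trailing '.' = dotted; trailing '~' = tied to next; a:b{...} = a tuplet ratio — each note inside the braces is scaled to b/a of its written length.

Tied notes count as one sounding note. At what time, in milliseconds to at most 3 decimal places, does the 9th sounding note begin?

note 9 onset = 15/2b = 2710.843ms

1. 0.0ms @ 0 + 216.867ms (3/5)
2. 216.867ms @ 3/5 + 216.867ms (3/5)
3. 433.735ms @ 6/5 + 216.867ms (3/5)
4. 650.602ms @ 9/5 + 216.867ms (3/5)
5. 867.47ms @ 12/5 + 216.867ms (3/5)
6. 1084.337ms @ 3 + 542.169ms (3/2)
7. 1626.506ms @ 9/2 + 542.169ms (3/2)
8. 2168.675ms @ 6 + 542.169ms (3/2)
9. 2710.843ms @ 15/2 + 271.084ms (3/4)
10. 2981.928ms @ 33/4 + 271.084ms (3/4)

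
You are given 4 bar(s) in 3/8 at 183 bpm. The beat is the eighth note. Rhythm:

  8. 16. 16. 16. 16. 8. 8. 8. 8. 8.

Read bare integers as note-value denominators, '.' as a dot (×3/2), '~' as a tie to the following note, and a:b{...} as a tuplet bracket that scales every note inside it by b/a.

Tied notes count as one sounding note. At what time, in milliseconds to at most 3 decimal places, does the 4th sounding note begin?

note 4 onset = 3b = 983.607ms

1. 0.0ms @ 0 + 491.803ms (3/2)
2. 491.803ms @ 3/2 + 245.902ms (3/4)
3. 737.705ms @ 9/4 + 245.902ms (3/4)
4. 983.607ms @ 3 + 245.902ms (3/4)
5. 1229.508ms @ 15/4 + 245.902ms (3/4)
6. 1475.41ms @ 9/2 + 491.803ms (3/2)
7. 1967.213ms @ 6 + 491.803ms (3/2)
8. 2459.016ms @ 15/2 + 491.803ms (3/2)
9. 2950.82ms @ 9 + 491.803ms (3/2)
10. 3442.623ms @ 21/2 + 491.803ms (3/2)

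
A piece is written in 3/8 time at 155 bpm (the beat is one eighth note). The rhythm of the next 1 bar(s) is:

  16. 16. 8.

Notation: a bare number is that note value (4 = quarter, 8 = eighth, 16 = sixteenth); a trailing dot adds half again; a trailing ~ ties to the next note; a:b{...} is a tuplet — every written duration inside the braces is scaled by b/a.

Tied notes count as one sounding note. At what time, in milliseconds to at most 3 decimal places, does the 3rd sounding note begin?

1. 0.0ms @ 0 + 290.323ms (3/4)
2. 290.323ms @ 3/4 + 290.323ms (3/4)
3. 580.645ms @ 3/2 + 580.645ms (3/2)

note 3 onset = 3/2b = 580.645ms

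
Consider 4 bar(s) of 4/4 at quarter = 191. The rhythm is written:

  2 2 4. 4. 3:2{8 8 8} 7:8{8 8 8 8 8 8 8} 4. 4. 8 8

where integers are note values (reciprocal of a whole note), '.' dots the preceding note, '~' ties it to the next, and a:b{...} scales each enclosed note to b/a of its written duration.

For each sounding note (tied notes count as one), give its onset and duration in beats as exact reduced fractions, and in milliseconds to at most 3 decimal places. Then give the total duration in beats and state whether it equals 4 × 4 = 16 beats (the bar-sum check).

1) 0.0ms=0b +628.272ms=2b
2) 628.272ms=2b +628.272ms=2b
3) 1256.545ms=4b +471.204ms=3/2b
4) 1727.749ms=11/2b +471.204ms=3/2b
5) 2198.953ms=7b +104.712ms=1/3b
6) 2303.665ms=22/3b +104.712ms=1/3b
7) 2408.377ms=23/3b +104.712ms=1/3b
8) 2513.089ms=8b +179.506ms=4/7b
9) 2692.595ms=60/7b +179.506ms=4/7b
10) 2872.102ms=64/7b +179.506ms=4/7b
11) 3051.608ms=68/7b +179.506ms=4/7b
12) 3231.114ms=72/7b +179.506ms=4/7b
13) 3410.621ms=76/7b +179.506ms=4/7b
14) 3590.127ms=80/7b +179.506ms=4/7b
15) 3769.634ms=12b +471.204ms=3/2b
16) 4240.838ms=27/2b +471.204ms=3/2b
17) 4712.042ms=15b +157.068ms=1/2b
18) 4869.11ms=31/2b +157.068ms=1/2b
Σ=16b of 16 (191bpm 4/4) — PASS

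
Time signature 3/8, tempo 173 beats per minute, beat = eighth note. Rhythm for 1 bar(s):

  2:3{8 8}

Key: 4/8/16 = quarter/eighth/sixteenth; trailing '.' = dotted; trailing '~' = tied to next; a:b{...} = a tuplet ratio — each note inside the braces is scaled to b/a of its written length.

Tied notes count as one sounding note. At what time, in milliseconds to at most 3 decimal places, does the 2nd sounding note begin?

1. 0.0ms @ 0 + 520.231ms (3/2)
2. 520.231ms @ 3/2 + 520.231ms (3/2)

note 2 onset = 3/2b = 520.231ms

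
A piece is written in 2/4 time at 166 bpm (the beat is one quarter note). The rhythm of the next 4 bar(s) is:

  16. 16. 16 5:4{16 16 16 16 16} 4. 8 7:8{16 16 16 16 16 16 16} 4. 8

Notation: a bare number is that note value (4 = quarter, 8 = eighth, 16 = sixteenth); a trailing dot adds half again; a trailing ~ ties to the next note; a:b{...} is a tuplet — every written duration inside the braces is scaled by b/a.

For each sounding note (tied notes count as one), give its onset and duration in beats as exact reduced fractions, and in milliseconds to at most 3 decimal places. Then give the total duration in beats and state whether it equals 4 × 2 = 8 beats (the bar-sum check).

1) 0.0ms=0b +135.542ms=3/8b
2) 135.542ms=3/8b +135.542ms=3/8b
3) 271.084ms=3/4b +90.361ms=1/4b
4) 361.446ms=1b +72.289ms=1/5b
5) 433.735ms=6/5b +72.289ms=1/5b
6) 506.024ms=7/5b +72.289ms=1/5b
7) 578.313ms=8/5b +72.289ms=1/5b
8) 650.602ms=9/5b +72.289ms=1/5b
9) 722.892ms=2b +542.169ms=3/2b
10) 1265.06ms=7/2b +180.723ms=1/2b
11) 1445.783ms=4b +103.27ms=2/7b
12) 1549.053ms=30/7b +103.27ms=2/7b
13) 1652.324ms=32/7b +103.27ms=2/7b
14) 1755.594ms=34/7b +103.27ms=2/7b
15) 1858.864ms=36/7b +103.27ms=2/7b
16) 1962.134ms=38/7b +103.27ms=2/7b
17) 2065.404ms=40/7b +103.27ms=2/7b
18) 2168.675ms=6b +542.169ms=3/2b
19) 2710.843ms=15/2b +180.723ms=1/2b
Σ=8b of 8 (166bpm 2/4) — PASS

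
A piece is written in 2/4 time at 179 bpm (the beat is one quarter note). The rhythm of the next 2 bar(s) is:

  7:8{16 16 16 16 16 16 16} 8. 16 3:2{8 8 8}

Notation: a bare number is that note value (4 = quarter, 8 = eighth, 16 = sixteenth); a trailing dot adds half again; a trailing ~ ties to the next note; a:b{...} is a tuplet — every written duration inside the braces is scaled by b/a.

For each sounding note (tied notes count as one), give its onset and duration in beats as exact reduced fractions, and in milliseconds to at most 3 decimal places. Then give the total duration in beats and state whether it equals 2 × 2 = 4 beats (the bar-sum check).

1) 0.0ms=0b +95.77ms=2/7b
2) 95.77ms=2/7b +95.77ms=2/7b
3) 191.54ms=4/7b +95.77ms=2/7b
4) 287.31ms=6/7b +95.77ms=2/7b
5) 383.081ms=8/7b +95.77ms=2/7b
6) 478.851ms=10/7b +95.77ms=2/7b
7) 574.621ms=12/7b +95.77ms=2/7b
8) 670.391ms=2b +251.397ms=3/4b
9) 921.788ms=11/4b +83.799ms=1/4b
10) 1005.587ms=3b +111.732ms=1/3b
11) 1117.318ms=10/3b +111.732ms=1/3b
12) 1229.05ms=11/3b +111.732ms=1/3b
Σ=4b of 4 (179bpm 2/4) — PASS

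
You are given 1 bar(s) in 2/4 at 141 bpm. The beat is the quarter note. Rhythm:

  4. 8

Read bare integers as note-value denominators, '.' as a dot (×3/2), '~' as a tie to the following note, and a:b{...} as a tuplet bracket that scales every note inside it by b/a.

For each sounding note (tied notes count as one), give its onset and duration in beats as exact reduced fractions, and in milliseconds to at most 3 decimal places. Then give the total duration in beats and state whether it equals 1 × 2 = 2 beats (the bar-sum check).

1) 0.0ms=0b +638.298ms=3/2b
2) 638.298ms=3/2b +212.766ms=1/2b
Σ=2b of 2 (141bpm 2/4) — PASS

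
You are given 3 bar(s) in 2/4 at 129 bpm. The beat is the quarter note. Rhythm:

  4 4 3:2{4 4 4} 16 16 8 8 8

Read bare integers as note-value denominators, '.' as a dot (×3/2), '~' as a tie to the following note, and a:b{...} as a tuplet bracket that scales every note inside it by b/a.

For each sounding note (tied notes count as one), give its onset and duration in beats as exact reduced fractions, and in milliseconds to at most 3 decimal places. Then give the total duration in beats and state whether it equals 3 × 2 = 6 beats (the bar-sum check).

1) 0.0ms=0b +465.116ms=1b
2) 465.116ms=1b +465.116ms=1b
3) 930.233ms=2b +310.078ms=2/3b
4) 1240.31ms=8/3b +310.078ms=2/3b
5) 1550.388ms=10/3b +310.078ms=2/3b
6) 1860.465ms=4b +116.279ms=1/4b
7) 1976.744ms=17/4b +116.279ms=1/4b
8) 2093.023ms=9/2b +232.558ms=1/2b
9) 2325.581ms=5b +232.558ms=1/2b
10) 2558.14ms=11/2b +232.558ms=1/2b
Σ=6b of 6 (129bpm 2/4) — PASS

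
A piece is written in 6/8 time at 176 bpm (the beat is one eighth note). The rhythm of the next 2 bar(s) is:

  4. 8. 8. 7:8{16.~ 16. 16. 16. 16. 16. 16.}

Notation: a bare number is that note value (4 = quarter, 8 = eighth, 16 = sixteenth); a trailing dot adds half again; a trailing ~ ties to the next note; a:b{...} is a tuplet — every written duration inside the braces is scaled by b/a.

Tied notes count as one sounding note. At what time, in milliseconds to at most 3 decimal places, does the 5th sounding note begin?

note 5 onset = 54/7b = 2629.87ms

1. 0.0ms @ 0 + 1022.727ms (3)
2. 1022.727ms @ 3 + 511.364ms (3/2)
3. 1534.091ms @ 9/2 + 511.364ms (3/2)
4. 2045.455ms @ 6 + 584.416ms (12/7)
5. 2629.87ms @ 54/7 + 292.208ms (6/7)
6. 2922.078ms @ 60/7 + 292.208ms (6/7)
7. 3214.286ms @ 66/7 + 292.208ms (6/7)
8. 3506.494ms @ 72/7 + 292.208ms (6/7)
9. 3798.701ms @ 78/7 + 292.208ms (6/7)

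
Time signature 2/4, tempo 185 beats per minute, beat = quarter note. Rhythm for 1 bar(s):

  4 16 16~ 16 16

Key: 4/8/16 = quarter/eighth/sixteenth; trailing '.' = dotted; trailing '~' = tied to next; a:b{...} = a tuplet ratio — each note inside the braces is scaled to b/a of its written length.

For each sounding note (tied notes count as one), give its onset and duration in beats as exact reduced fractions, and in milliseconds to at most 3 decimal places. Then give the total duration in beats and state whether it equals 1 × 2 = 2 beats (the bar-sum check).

1) 0.0ms=0b +324.324ms=1b
2) 324.324ms=1b +81.081ms=1/4b
3) 405.405ms=5/4b +162.162ms=1/2b
4) 567.568ms=7/4b +81.081ms=1/4b
Σ=2b of 2 (185bpm 2/4) — PASS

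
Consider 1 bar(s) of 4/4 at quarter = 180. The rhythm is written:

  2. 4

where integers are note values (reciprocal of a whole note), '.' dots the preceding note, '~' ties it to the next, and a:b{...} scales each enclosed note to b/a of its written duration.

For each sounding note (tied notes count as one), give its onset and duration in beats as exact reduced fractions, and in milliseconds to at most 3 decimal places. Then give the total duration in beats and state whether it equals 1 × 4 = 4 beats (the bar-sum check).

1) 0.0ms=0b +1000.0ms=3b
2) 1000.0ms=3b +333.333ms=1b
Σ=4b of 4 (180bpm 4/4) — PASS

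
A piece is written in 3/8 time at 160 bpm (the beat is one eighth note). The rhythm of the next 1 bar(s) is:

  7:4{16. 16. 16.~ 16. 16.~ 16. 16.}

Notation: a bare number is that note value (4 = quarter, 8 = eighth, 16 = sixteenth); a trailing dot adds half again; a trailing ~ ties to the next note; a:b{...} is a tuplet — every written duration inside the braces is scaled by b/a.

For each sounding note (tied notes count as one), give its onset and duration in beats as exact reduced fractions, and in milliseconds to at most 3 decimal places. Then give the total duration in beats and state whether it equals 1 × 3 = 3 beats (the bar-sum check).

1) 0.0ms=0b +160.714ms=3/7b
2) 160.714ms=3/7b +160.714ms=3/7b
3) 321.429ms=6/7b +321.429ms=6/7b
4) 642.857ms=12/7b +321.429ms=6/7b
5) 964.286ms=18/7b +160.714ms=3/7b
Σ=3b of 3 (160bpm 3/8) — PASS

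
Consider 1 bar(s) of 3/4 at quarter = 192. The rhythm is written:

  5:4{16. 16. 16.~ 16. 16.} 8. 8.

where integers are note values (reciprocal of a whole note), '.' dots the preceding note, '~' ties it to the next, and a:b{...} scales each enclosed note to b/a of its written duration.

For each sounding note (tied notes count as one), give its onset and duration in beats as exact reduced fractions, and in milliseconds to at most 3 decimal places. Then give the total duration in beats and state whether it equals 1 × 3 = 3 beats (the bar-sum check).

1) 0.0ms=0b +93.75ms=3/10b
2) 93.75ms=3/10b +93.75ms=3/10b
3) 187.5ms=3/5b +187.5ms=3/5b
4) 375.0ms=6/5b +93.75ms=3/10b
5) 468.75ms=3/2b +234.375ms=3/4b
6) 703.125ms=9/4b +234.375ms=3/4b
Σ=3b of 3 (192bpm 3/4) — PASS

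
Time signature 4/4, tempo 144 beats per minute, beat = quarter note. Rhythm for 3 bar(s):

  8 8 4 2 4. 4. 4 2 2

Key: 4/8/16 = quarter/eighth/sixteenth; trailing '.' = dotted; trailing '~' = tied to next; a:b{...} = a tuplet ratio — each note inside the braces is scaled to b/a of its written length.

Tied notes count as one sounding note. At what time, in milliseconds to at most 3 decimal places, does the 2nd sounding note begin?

note 2 onset = 1/2b = 208.333ms

1. 0.0ms @ 0 + 208.333ms (1/2)
2. 208.333ms @ 1/2 + 208.333ms (1/2)
3. 416.667ms @ 1 + 416.667ms (1)
4. 833.333ms @ 2 + 833.333ms (2)
5. 1666.667ms @ 4 + 625.0ms (3/2)
6. 2291.667ms @ 11/2 + 625.0ms (3/2)
7. 2916.667ms @ 7 + 416.667ms (1)
8. 3333.333ms @ 8 + 833.333ms (2)
9. 4166.667ms @ 10 + 833.333ms (2)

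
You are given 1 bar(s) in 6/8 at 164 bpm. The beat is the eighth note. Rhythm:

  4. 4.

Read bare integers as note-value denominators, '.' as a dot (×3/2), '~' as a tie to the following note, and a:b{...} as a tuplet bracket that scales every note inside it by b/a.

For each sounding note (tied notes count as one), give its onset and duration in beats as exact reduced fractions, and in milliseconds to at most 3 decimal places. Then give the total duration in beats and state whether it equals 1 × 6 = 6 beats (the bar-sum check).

1) 0.0ms=0b +1097.561ms=3b
2) 1097.561ms=3b +1097.561ms=3b
Σ=6b of 6 (164bpm 6/8) — PASS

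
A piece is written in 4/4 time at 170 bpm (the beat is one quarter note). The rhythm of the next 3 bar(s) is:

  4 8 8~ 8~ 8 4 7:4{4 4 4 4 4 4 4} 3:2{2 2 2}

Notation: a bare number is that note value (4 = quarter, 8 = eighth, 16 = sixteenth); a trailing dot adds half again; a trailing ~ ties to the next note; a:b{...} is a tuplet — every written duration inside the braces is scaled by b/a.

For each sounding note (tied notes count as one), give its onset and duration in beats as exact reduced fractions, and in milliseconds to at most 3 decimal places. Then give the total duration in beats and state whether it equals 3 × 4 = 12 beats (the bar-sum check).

1) 0.0ms=0b +352.941ms=1b
2) 352.941ms=1b +176.471ms=1/2b
3) 529.412ms=3/2b +529.412ms=3/2b
4) 1058.824ms=3b +352.941ms=1b
5) 1411.765ms=4b +201.681ms=4/7b
6) 1613.445ms=32/7b +201.681ms=4/7b
7) 1815.126ms=36/7b +201.681ms=4/7b
8) 2016.807ms=40/7b +201.681ms=4/7b
9) 2218.487ms=44/7b +201.681ms=4/7b
10) 2420.168ms=48/7b +201.681ms=4/7b
11) 2621.849ms=52/7b +201.681ms=4/7b
12) 2823.529ms=8b +470.588ms=4/3b
13) 3294.118ms=28/3b +470.588ms=4/3b
14) 3764.706ms=32/3b +470.588ms=4/3b
Σ=12b of 12 (170bpm 4/4) — PASS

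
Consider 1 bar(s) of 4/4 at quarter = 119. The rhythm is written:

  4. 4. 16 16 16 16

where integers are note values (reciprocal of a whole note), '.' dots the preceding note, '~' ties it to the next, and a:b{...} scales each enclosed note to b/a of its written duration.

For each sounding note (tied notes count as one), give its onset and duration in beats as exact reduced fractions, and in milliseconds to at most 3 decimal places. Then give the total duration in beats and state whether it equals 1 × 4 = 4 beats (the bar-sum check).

1) 0.0ms=0b +756.303ms=3/2b
2) 756.303ms=3/2b +756.303ms=3/2b
3) 1512.605ms=3b +126.05ms=1/4b
4) 1638.655ms=13/4b +126.05ms=1/4b
5) 1764.706ms=7/2b +126.05ms=1/4b
6) 1890.756ms=15/4b +126.05ms=1/4b
Σ=4b of 4 (119bpm 4/4) — PASS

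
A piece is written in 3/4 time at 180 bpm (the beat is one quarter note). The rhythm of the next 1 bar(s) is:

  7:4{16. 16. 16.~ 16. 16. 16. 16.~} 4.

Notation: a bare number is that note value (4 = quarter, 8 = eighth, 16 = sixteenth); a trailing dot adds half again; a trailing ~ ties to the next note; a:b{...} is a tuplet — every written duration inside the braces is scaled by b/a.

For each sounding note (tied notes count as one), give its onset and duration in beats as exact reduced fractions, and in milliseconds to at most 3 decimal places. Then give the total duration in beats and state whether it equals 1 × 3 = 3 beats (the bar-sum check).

1) 0.0ms=0b +71.429ms=3/14b
2) 71.429ms=3/14b +71.429ms=3/14b
3) 142.857ms=3/7b +142.857ms=3/7b
4) 285.714ms=6/7b +71.429ms=3/14b
5) 357.143ms=15/14b +71.429ms=3/14b
6) 428.571ms=9/7b +571.429ms=12/7b
Σ=3b of 3 (180bpm 3/4) — PASS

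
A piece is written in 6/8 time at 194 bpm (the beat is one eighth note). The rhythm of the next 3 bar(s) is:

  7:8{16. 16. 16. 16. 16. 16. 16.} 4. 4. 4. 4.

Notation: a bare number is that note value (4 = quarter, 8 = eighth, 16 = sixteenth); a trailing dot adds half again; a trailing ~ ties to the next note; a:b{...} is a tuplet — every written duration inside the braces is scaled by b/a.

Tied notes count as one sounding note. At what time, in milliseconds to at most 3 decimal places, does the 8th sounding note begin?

1. 0.0ms @ 0 + 265.096ms (6/7)
2. 265.096ms @ 6/7 + 265.096ms (6/7)
3. 530.191ms @ 12/7 + 265.096ms (6/7)
4. 795.287ms @ 18/7 + 265.096ms (6/7)
5. 1060.383ms @ 24/7 + 265.096ms (6/7)
6. 1325.479ms @ 30/7 + 265.096ms (6/7)
7. 1590.574ms @ 36/7 + 265.096ms (6/7)
8. 1855.67ms @ 6 + 927.835ms (3)
9. 2783.505ms @ 9 + 927.835ms (3)
10. 3711.34ms @ 12 + 927.835ms (3)
11. 4639.175ms @ 15 + 927.835ms (3)

note 8 onset = 6b = 1855.67ms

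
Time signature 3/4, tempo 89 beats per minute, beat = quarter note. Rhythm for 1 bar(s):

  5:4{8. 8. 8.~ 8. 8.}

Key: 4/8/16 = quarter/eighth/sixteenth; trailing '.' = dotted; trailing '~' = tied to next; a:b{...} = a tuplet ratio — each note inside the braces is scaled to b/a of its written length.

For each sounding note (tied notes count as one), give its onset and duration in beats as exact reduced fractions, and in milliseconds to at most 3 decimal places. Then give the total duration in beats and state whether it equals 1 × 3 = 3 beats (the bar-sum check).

1) 0.0ms=0b +404.494ms=3/5b
2) 404.494ms=3/5b +404.494ms=3/5b
3) 808.989ms=6/5b +808.989ms=6/5b
4) 1617.978ms=12/5b +404.494ms=3/5b
Σ=3b of 3 (89bpm 3/4) — PASS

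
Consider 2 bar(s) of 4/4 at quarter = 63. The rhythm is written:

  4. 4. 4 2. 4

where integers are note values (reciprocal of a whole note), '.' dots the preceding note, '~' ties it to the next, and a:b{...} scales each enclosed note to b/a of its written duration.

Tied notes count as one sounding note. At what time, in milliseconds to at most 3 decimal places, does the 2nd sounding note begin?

1. 0.0ms @ 0 + 1428.571ms (3/2)
2. 1428.571ms @ 3/2 + 1428.571ms (3/2)
3. 2857.143ms @ 3 + 952.381ms (1)
4. 3809.524ms @ 4 + 2857.143ms (3)
5. 6666.667ms @ 7 + 952.381ms (1)

note 2 onset = 3/2b = 1428.571ms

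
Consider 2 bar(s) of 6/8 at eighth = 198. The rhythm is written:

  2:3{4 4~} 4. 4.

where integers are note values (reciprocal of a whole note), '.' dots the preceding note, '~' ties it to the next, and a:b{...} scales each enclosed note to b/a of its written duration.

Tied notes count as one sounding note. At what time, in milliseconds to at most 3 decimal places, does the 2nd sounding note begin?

1. 0.0ms @ 0 + 909.091ms (3)
2. 909.091ms @ 3 + 1818.182ms (6)
3. 2727.273ms @ 9 + 909.091ms (3)

note 2 onset = 3b = 909.091ms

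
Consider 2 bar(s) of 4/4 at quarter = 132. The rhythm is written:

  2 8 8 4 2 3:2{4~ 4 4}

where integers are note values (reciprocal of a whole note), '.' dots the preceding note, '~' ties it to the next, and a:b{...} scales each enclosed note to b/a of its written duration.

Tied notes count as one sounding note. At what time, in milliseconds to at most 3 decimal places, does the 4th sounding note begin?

1. 0.0ms @ 0 + 909.091ms (2)
2. 909.091ms @ 2 + 227.273ms (1/2)
3. 1136.364ms @ 5/2 + 227.273ms (1/2)
4. 1363.636ms @ 3 + 454.545ms (1)
5. 1818.182ms @ 4 + 909.091ms (2)
6. 2727.273ms @ 6 + 606.061ms (4/3)
7. 3333.333ms @ 22/3 + 303.03ms (2/3)

note 4 onset = 3b = 1363.636ms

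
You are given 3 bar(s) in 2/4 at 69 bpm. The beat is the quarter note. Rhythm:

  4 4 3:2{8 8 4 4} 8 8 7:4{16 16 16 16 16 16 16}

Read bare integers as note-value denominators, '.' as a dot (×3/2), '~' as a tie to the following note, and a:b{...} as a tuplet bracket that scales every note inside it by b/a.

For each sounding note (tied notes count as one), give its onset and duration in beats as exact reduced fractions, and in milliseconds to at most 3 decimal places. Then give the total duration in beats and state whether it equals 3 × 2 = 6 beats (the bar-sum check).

1) 0.0ms=0b +869.565ms=1b
2) 869.565ms=1b +869.565ms=1b
3) 1739.13ms=2b +289.855ms=1/3b
4) 2028.986ms=7/3b +289.855ms=1/3b
5) 2318.841ms=8/3b +579.71ms=2/3b
6) 2898.551ms=10/3b +579.71ms=2/3b
7) 3478.261ms=4b +434.783ms=1/2b
8) 3913.043ms=9/2b +434.783ms=1/2b
9) 4347.826ms=5b +124.224ms=1/7b
10) 4472.05ms=36/7b +124.224ms=1/7b
11) 4596.273ms=37/7b +124.224ms=1/7b
12) 4720.497ms=38/7b +124.224ms=1/7b
13) 4844.72ms=39/7b +124.224ms=1/7b
14) 4968.944ms=40/7b +124.224ms=1/7b
15) 5093.168ms=41/7b +124.224ms=1/7b
Σ=6b of 6 (69bpm 2/4) — PASS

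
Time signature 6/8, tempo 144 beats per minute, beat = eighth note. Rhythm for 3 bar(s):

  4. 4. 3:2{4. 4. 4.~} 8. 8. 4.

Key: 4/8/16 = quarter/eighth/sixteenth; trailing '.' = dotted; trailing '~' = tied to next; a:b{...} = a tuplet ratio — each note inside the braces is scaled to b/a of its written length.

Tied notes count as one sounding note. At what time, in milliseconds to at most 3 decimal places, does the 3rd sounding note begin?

note 3 onset = 6b = 2500.0ms

1. 0.0ms @ 0 + 1250.0ms (3)
2. 1250.0ms @ 3 + 1250.0ms (3)
3. 2500.0ms @ 6 + 833.333ms (2)
4. 3333.333ms @ 8 + 833.333ms (2)
5. 4166.667ms @ 10 + 1458.333ms (7/2)
6. 5625.0ms @ 27/2 + 625.0ms (3/2)
7. 6250.0ms @ 15 + 1250.0ms (3)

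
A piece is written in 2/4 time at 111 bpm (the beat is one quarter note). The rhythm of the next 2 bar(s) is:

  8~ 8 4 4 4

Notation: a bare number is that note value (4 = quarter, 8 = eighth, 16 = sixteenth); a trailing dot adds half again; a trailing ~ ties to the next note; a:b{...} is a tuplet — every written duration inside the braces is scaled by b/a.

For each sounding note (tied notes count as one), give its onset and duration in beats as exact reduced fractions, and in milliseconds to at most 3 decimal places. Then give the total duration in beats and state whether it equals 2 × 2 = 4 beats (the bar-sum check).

1) 0.0ms=0b +540.541ms=1b
2) 540.541ms=1b +540.541ms=1b
3) 1081.081ms=2b +540.541ms=1b
4) 1621.622ms=3b +540.541ms=1b
Σ=4b of 4 (111bpm 2/4) — PASS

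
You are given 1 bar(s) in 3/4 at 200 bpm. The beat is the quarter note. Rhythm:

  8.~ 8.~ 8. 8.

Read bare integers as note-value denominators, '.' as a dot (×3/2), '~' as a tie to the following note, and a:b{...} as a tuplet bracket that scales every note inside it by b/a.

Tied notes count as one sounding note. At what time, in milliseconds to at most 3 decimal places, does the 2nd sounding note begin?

1. 0.0ms @ 0 + 675.0ms (9/4)
2. 675.0ms @ 9/4 + 225.0ms (3/4)

note 2 onset = 9/4b = 675.0ms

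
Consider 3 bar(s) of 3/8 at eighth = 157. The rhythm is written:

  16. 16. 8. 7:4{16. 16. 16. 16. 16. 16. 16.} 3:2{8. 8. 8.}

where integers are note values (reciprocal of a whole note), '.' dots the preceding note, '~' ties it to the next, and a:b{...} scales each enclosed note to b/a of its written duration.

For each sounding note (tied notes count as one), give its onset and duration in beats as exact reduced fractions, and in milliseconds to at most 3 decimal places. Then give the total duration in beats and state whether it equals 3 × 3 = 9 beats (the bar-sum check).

1) 0.0ms=0b +286.624ms=3/4b
2) 286.624ms=3/4b +286.624ms=3/4b
3) 573.248ms=3/2b +573.248ms=3/2b
4) 1146.497ms=3b +163.785ms=3/7b
5) 1310.282ms=24/7b +163.785ms=3/7b
6) 1474.067ms=27/7b +163.785ms=3/7b
7) 1637.853ms=30/7b +163.785ms=3/7b
8) 1801.638ms=33/7b +163.785ms=3/7b
9) 1965.423ms=36/7b +163.785ms=3/7b
10) 2129.208ms=39/7b +163.785ms=3/7b
11) 2292.994ms=6b +382.166ms=1b
12) 2675.159ms=7b +382.166ms=1b
13) 3057.325ms=8b +382.166ms=1b
Σ=9b of 9 (157bpm 3/8) — PASS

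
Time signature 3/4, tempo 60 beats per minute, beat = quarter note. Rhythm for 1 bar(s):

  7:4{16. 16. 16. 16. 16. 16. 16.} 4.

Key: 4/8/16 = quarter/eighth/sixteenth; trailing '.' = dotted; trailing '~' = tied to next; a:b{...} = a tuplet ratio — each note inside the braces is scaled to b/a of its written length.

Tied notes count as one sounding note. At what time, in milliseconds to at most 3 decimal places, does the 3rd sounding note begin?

1. 0.0ms @ 0 + 214.286ms (3/14)
2. 214.286ms @ 3/14 + 214.286ms (3/14)
3. 428.571ms @ 3/7 + 214.286ms (3/14)
4. 642.857ms @ 9/14 + 214.286ms (3/14)
5. 857.143ms @ 6/7 + 214.286ms (3/14)
6. 1071.429ms @ 15/14 + 214.286ms (3/14)
7. 1285.714ms @ 9/7 + 214.286ms (3/14)
8. 1500.0ms @ 3/2 + 1500.0ms (3/2)

note 3 onset = 3/7b = 428.571ms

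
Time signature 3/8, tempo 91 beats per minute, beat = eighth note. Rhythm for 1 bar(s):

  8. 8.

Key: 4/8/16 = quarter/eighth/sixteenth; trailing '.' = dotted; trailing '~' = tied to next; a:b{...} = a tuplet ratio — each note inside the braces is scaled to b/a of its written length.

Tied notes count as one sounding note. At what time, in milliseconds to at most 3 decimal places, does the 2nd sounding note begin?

1. 0.0ms @ 0 + 989.011ms (3/2)
2. 989.011ms @ 3/2 + 989.011ms (3/2)

note 2 onset = 3/2b = 989.011ms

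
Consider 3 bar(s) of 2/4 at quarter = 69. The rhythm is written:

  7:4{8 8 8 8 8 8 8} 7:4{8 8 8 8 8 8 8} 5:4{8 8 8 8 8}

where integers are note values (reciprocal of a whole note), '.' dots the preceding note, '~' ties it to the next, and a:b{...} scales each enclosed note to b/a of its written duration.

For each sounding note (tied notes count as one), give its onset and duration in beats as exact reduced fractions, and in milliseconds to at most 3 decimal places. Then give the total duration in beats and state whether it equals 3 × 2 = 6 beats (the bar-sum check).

1) 0.0ms=0b +248.447ms=2/7b
2) 248.447ms=2/7b +248.447ms=2/7b
3) 496.894ms=4/7b +248.447ms=2/7b
4) 745.342ms=6/7b +248.447ms=2/7b
5) 993.789ms=8/7b +248.447ms=2/7b
6) 1242.236ms=10/7b +248.447ms=2/7b
7) 1490.683ms=12/7b +248.447ms=2/7b
8) 1739.13ms=2b +248.447ms=2/7b
9) 1987.578ms=16/7b +248.447ms=2/7b
10) 2236.025ms=18/7b +248.447ms=2/7b
11) 2484.472ms=20/7b +248.447ms=2/7b
12) 2732.919ms=22/7b +248.447ms=2/7b
13) 2981.366ms=24/7b +248.447ms=2/7b
14) 3229.814ms=26/7b +248.447ms=2/7b
15) 3478.261ms=4b +347.826ms=2/5b
16) 3826.087ms=22/5b +347.826ms=2/5b
17) 4173.913ms=24/5b +347.826ms=2/5b
18) 4521.739ms=26/5b +347.826ms=2/5b
19) 4869.565ms=28/5b +347.826ms=2/5b
Σ=6b of 6 (69bpm 2/4) — PASS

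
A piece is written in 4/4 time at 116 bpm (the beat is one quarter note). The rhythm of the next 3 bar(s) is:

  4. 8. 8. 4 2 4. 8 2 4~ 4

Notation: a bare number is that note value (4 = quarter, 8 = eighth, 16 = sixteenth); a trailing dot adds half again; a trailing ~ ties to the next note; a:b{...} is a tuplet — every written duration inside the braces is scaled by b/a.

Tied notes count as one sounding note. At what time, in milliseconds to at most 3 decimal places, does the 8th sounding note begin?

1. 0.0ms @ 0 + 775.862ms (3/2)
2. 775.862ms @ 3/2 + 387.931ms (3/4)
3. 1163.793ms @ 9/4 + 387.931ms (3/4)
4. 1551.724ms @ 3 + 517.241ms (1)
5. 2068.966ms @ 4 + 1034.483ms (2)
6. 3103.448ms @ 6 + 775.862ms (3/2)
7. 3879.31ms @ 15/2 + 258.621ms (1/2)
8. 4137.931ms @ 8 + 1034.483ms (2)
9. 5172.414ms @ 10 + 1034.483ms (2)

note 8 onset = 8b = 4137.931ms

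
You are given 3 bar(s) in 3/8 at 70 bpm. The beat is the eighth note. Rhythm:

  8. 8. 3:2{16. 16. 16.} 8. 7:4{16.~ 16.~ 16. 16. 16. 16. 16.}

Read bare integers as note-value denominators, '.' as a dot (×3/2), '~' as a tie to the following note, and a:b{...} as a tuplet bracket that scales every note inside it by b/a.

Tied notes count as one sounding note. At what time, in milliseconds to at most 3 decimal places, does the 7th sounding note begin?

1. 0.0ms @ 0 + 1285.714ms (3/2)
2. 1285.714ms @ 3/2 + 1285.714ms (3/2)
3. 2571.429ms @ 3 + 428.571ms (1/2)
4. 3000.0ms @ 7/2 + 428.571ms (1/2)
5. 3428.571ms @ 4 + 428.571ms (1/2)
6. 3857.143ms @ 9/2 + 1285.714ms (3/2)
7. 5142.857ms @ 6 + 1102.041ms (9/7)
8. 6244.898ms @ 51/7 + 367.347ms (3/7)
9. 6612.245ms @ 54/7 + 367.347ms (3/7)
10. 6979.592ms @ 57/7 + 367.347ms (3/7)
11. 7346.939ms @ 60/7 + 367.347ms (3/7)

note 7 onset = 6b = 5142.857ms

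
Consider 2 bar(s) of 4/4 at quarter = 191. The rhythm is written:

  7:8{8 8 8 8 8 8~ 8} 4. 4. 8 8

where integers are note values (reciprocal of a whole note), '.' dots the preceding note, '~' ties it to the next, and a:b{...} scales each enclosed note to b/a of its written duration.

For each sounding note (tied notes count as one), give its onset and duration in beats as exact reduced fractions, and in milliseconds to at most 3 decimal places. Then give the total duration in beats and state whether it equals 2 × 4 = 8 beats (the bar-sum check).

1) 0.0ms=0b +179.506ms=4/7b
2) 179.506ms=4/7b +179.506ms=4/7b
3) 359.013ms=8/7b +179.506ms=4/7b
4) 538.519ms=12/7b +179.506ms=4/7b
5) 718.025ms=16/7b +179.506ms=4/7b
6) 897.532ms=20/7b +359.013ms=8/7b
7) 1256.545ms=4b +471.204ms=3/2b
8) 1727.749ms=11/2b +471.204ms=3/2b
9) 2198.953ms=7b +157.068ms=1/2b
10) 2356.021ms=15/2b +157.068ms=1/2b
Σ=8b of 8 (191bpm 4/4) — PASS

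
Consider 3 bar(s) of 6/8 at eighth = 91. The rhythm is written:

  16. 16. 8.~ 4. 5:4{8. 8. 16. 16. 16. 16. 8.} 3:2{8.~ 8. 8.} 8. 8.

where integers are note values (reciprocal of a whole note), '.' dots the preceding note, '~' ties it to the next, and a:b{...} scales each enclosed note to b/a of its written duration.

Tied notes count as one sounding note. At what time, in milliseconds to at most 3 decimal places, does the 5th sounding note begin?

1. 0.0ms @ 0 + 494.505ms (3/4)
2. 494.505ms @ 3/4 + 494.505ms (3/4)
3. 989.011ms @ 3/2 + 2967.033ms (9/2)
4. 3956.044ms @ 6 + 791.209ms (6/5)
5. 4747.253ms @ 36/5 + 791.209ms (6/5)
6. 5538.462ms @ 42/5 + 395.604ms (3/5)
7. 5934.066ms @ 9 + 395.604ms (3/5)
8. 6329.67ms @ 48/5 + 395.604ms (3/5)
9. 6725.275ms @ 51/5 + 395.604ms (3/5)
10. 7120.879ms @ 54/5 + 791.209ms (6/5)
11. 7912.088ms @ 12 + 1318.681ms (2)
12. 9230.769ms @ 14 + 659.341ms (1)
13. 9890.11ms @ 15 + 989.011ms (3/2)
14. 10879.121ms @ 33/2 + 989.011ms (3/2)

note 5 onset = 36/5b = 4747.253ms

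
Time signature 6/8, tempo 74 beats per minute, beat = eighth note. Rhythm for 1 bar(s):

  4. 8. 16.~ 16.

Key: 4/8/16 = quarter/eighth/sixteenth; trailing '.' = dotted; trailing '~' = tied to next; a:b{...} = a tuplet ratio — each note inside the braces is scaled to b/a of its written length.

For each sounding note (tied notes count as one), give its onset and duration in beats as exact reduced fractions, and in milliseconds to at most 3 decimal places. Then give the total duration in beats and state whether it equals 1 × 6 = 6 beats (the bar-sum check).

1) 0.0ms=0b +2432.432ms=3b
2) 2432.432ms=3b +1216.216ms=3/2b
3) 3648.649ms=9/2b +1216.216ms=3/2b
Σ=6b of 6 (74bpm 6/8) — PASS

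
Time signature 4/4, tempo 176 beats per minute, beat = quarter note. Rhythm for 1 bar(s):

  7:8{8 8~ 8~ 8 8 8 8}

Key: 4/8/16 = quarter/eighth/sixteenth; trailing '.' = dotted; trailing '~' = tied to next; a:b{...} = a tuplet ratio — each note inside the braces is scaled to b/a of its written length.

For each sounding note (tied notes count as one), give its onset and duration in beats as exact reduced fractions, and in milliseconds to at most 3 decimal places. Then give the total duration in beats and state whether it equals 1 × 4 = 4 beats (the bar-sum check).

1) 0.0ms=0b +194.805ms=4/7b
2) 194.805ms=4/7b +584.416ms=12/7b
3) 779.221ms=16/7b +194.805ms=4/7b
4) 974.026ms=20/7b +194.805ms=4/7b
5) 1168.831ms=24/7b +194.805ms=4/7b
Σ=4b of 4 (176bpm 4/4) — PASS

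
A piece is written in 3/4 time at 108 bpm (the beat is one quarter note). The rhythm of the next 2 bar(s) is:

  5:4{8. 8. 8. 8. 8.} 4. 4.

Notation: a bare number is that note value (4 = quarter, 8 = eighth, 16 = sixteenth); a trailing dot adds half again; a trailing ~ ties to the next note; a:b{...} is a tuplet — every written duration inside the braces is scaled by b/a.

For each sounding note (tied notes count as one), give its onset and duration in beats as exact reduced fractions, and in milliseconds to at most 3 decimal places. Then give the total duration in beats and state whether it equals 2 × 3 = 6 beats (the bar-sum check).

1) 0.0ms=0b +333.333ms=3/5b
2) 333.333ms=3/5b +333.333ms=3/5b
3) 666.667ms=6/5b +333.333ms=3/5b
4) 1000.0ms=9/5b +333.333ms=3/5b
5) 1333.333ms=12/5b +333.333ms=3/5b
6) 1666.667ms=3b +833.333ms=3/2b
7) 2500.0ms=9/2b +833.333ms=3/2b
Σ=6b of 6 (108bpm 3/4) — PASS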